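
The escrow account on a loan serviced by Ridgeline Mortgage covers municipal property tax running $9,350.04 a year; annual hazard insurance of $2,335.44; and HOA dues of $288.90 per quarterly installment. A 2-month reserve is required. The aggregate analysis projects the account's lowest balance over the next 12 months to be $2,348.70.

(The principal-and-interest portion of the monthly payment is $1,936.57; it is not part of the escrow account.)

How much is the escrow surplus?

Municipal property tax = $9,350.04 annually
Hazard insurance = $2,335.44 annually
HOA dues = $288.90 × 4 = $1,155.60 annually
Yearly total = $9,350.04 + $2,335.44 + $1,155.60 = $12,841.08
Monthly escrow = $12,841.08 ÷ 12 = $1,070.09
Required cushion = 2 × $1,070.09 = $2,140.18
Surplus = $2,348.70 − $2,140.18 = $208.52

$208.52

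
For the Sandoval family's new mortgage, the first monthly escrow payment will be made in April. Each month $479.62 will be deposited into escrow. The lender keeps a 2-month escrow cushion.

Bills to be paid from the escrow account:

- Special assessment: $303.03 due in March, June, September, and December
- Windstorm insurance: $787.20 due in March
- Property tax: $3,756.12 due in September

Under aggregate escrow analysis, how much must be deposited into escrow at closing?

$2,443.70

Cushion = 2 × $479.62 = $959.24
Trial balance (start $0, +$479.62 each month, − disbursements):
  Apr: +$479.62 → $479.62
  May: +$479.62 → $959.24
  Jun: +$479.62 − $303.03 → $1,135.83
  Jul: +$479.62 → $1,615.45
  Aug: +$479.62 → $2,095.07
  Sep: +$479.62 − $4,059.15 → -$1,484.46
  Oct: +$479.62 → -$1,004.84
  Nov: +$479.62 → -$525.22
  Dec: +$479.62 − $303.03 → -$348.63
  Jan: +$479.62 → $130.99
  Feb: +$479.62 → $610.61
  Mar: +$479.62 − $1,090.23 → $0.00
Lowest trial balance = -$1,484.46 (Sep)
Initial deposit = cushion − low point = $959.24 − (-$1,484.46) = $2,443.70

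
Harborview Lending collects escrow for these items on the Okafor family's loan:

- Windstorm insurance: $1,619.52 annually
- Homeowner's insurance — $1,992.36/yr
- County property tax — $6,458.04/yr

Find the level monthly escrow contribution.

$839.16

Windstorm insurance: $1,619.52 annually
Homeowner's insurance: $1,992.36 annually
County property tax: $6,458.04 annually
Total annual escrow = $1,619.52 + $1,992.36 + $6,458.04 = $10,069.92
Base monthly escrow = $10,069.92 / 12 = $839.16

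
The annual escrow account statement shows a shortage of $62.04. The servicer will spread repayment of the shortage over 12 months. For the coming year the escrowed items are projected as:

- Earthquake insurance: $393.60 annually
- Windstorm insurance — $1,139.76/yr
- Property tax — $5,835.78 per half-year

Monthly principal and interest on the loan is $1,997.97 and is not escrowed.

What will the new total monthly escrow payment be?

Earthquake insurance = $393.60 per year
Windstorm insurance = $1,139.76 per year
Property tax = $5,835.78 × 2 = $11,671.56 per year
Total per year = $393.60 + $1,139.76 + $11,671.56 = $13,204.92
Per month = $13,204.92 ÷ 12 = $1,100.41
Monthly shortage recovery: $62.04 / 12 = $5.17
New monthly escrow = $1,100.41 + $5.17 = $1,105.58

$1,105.58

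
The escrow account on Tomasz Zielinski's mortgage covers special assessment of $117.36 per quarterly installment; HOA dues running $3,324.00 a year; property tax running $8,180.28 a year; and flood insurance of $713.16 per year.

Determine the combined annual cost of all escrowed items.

$12,686.88

Special assessment — $117.36 × 4 = $469.44
HOA dues — $3,324.00
Property tax — $8,180.28
Flood insurance — $713.16
Total annual escrow = $12,686.88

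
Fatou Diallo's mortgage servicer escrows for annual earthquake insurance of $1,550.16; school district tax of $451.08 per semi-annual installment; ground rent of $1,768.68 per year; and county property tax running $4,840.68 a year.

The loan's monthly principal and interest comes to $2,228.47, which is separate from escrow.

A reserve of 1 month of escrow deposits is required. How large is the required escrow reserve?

$755.14

Earthquake insurance: $1,550.16 per year
School district tax: $451.08 × 2 = $902.16 per year
Ground rent: $1,768.68 per year
County property tax: $4,840.68 per year
Total annual escrow = $1,550.16 + $902.16 + $1,768.68 + $4,840.68 = $9,061.68
Monthly = $9,061.68 ÷ 12 = $755.14
Reserve = 1 × $755.14 = $755.14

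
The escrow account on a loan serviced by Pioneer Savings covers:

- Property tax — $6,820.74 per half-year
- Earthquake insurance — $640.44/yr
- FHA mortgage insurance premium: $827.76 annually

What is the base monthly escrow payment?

Property tax: $6,820.74 × 2 = $13,641.48 per year
Earthquake insurance: $640.44 per year
FHA mortgage insurance premium: $827.76 per year
Total per year = $13,641.48 + $640.44 + $827.76 = $15,109.68
Monthly = $15,109.68 ÷ 12 = $1,259.14

$1,259.14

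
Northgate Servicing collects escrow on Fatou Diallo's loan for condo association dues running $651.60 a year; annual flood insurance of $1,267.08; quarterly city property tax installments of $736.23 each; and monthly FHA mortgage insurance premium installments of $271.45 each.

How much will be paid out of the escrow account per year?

Condo association dues — $651.60 annually
Flood insurance — $1,267.08 annually
City property tax — $736.23 × 4 = $2,944.92 annually
FHA mortgage insurance premium — $271.45 × 12 = $3,257.40 annually
Yearly total = $651.60 + $1,267.08 + $2,944.92 + $3,257.40 = $8,121.00

$8,121.00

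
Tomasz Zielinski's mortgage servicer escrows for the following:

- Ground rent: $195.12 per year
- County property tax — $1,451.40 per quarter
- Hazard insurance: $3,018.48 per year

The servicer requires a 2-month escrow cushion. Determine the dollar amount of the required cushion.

$1,503.20

Ground rent — $195.12 annually
County property tax — $1,451.40 × 4 = $5,805.60 annually
Hazard insurance — $3,018.48 annually
Total annual escrow = $195.12 + $5,805.60 + $3,018.48 = $9,019.20
Monthly = $9,019.20 / 12 = $751.60
Reserve = 2 × $751.60 = $1,503.20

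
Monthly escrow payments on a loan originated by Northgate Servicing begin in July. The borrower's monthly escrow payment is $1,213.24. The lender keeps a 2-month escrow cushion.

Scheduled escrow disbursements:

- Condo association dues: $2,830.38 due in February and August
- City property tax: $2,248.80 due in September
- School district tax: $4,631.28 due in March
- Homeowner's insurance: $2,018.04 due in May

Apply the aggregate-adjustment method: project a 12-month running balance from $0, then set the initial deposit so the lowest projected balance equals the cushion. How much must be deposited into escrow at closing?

$4,048.16

Cushion = 2 × $1,213.24 = $2,426.48
Trial balance (start $0, +$1,213.24 each month, − disbursements):
  Jul: +$1,213.24 → $1,213.24
  Aug: +$1,213.24 − $2,830.38 → -$403.90
  Sep: +$1,213.24 − $2,248.80 → -$1,439.46
  Oct: +$1,213.24 → -$226.22
  Nov: +$1,213.24 → $987.02
  Dec: +$1,213.24 → $2,200.26
  Jan: +$1,213.24 → $3,413.50
  Feb: +$1,213.24 − $2,830.38 → $1,796.36
  Mar: +$1,213.24 − $4,631.28 → -$1,621.68
  Apr: +$1,213.24 → -$408.44
  May: +$1,213.24 − $2,018.04 → -$1,213.24
  Jun: +$1,213.24 → $0.00
Lowest trial balance = -$1,621.68 (Mar)
Initial deposit = cushion − low point = $2,426.48 − (-$1,621.68) = $4,048.16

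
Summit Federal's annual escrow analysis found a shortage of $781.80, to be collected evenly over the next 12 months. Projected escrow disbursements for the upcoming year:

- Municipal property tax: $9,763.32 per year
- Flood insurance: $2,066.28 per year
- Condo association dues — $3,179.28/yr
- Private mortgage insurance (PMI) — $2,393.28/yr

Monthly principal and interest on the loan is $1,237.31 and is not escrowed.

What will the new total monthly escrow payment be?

$1,515.33

Municipal property tax: $9,763.32/yr
Flood insurance: $2,066.28/yr
Condo association dues: $3,179.28/yr
Private mortgage insurance (PMI): $2,393.28/yr
Annual escrow total = $9,763.32 + $2,066.28 + $3,179.28 + $2,393.28 = $17,402.16
Base monthly escrow = $17,402.16 / 12 = $1,450.18
Shortage per month = $781.80 / 12 = $65.15
New monthly escrow = $1,450.18 + $65.15 = $1,515.33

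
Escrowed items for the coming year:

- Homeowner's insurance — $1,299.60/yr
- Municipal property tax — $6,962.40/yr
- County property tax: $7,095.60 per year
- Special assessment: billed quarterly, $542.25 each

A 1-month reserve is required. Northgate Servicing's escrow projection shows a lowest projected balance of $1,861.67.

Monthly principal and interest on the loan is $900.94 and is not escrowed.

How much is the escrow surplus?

$401.12

Homeowner's insurance = $1,299.60
Municipal property tax = $6,962.40
County property tax = $7,095.60
Special assessment = $542.25 × 4 = $2,169.00
Annual escrow total = $17,526.60
Per month = $17,526.60 ÷ 12 = $1,460.55
Required reserve = 1 × $1,460.55 = $1,460.55
Surplus = $1,861.67 − $1,460.55 = $401.12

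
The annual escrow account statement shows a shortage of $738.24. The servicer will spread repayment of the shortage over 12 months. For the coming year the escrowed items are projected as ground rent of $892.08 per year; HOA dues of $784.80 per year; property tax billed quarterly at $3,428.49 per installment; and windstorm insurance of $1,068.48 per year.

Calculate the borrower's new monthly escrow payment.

$1,433.13

Ground rent — $892.08
HOA dues — $784.80
Property tax — $3,428.49 × 4 = $13,713.96
Windstorm insurance — $1,068.48
Total annual escrow = $892.08 + $784.80 + $13,713.96 + $1,068.48 = $16,459.32
Monthly = $16,459.32 / 12 = $1,371.61
Shortage per month = $738.24 / 12 = $61.52
New monthly escrow = $1,371.61 + $61.52 = $1,433.13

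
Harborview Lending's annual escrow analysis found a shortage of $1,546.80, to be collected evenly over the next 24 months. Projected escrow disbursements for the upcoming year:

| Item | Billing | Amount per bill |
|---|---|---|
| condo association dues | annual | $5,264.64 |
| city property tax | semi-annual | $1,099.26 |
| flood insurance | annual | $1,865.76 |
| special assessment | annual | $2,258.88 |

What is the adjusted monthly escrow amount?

$1,030.10

Condo association dues — $5,264.64 annually
City property tax — $1,099.26 × 2 = $2,198.52 annually
Flood insurance — $1,865.76 annually
Special assessment — $2,258.88 annually
Total per year = $5,264.64 + $2,198.52 + $1,865.76 + $2,258.88 = $11,587.80
Per month = $11,587.80 ÷ 12 = $965.65
Shortage spread = $1,546.80 / 24 = $64.45/mo
New monthly escrow = $965.65 + $64.45 = $1,030.10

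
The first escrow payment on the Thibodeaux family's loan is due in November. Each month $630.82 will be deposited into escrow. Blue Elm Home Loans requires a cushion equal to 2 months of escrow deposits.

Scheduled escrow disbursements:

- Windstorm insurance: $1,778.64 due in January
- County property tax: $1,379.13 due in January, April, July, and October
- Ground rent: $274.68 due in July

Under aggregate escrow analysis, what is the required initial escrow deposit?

$2,526.95

Cushion = 2 × $630.82 = $1,261.64
Trial balance (start $0, +$630.82 each month, − disbursements):
  Nov: +$630.82 → $630.82
  Dec: +$630.82 → $1,261.64
  Jan: +$630.82 − $3,157.77 → -$1,265.31
  Feb: +$630.82 → -$634.49
  Mar: +$630.82 → -$3.67
  Apr: +$630.82 − $1,379.13 → -$751.98
  May: +$630.82 → -$121.16
  Jun: +$630.82 → $509.66
  Jul: +$630.82 − $1,653.81 → -$513.33
  Aug: +$630.82 → $117.49
  Sep: +$630.82 → $748.31
  Oct: +$630.82 − $1,379.13 → $0.00
Lowest trial balance = -$1,265.31 (Jan)
Initial deposit = cushion − low point = $1,261.64 − (-$1,265.31) = $2,526.95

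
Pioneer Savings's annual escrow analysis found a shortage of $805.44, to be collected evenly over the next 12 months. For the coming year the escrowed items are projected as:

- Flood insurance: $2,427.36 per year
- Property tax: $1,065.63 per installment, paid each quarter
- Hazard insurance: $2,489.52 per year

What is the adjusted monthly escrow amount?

$832.07

Flood insurance = $2,427.36/yr
Property tax = $1,065.63 × 4 = $4,262.52/yr
Hazard insurance = $2,489.52/yr
Total annual escrow = $2,427.36 + $4,262.52 + $2,489.52 = $9,179.40
Monthly = $9,179.40 / 12 = $764.95
Shortage per month = $805.44 ÷ 12 = $67.12
New monthly escrow = $764.95 + $67.12 = $832.07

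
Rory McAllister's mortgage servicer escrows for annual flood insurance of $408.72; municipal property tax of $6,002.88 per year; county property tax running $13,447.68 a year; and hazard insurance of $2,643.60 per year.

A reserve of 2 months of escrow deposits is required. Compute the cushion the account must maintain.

$3,750.48

Flood insurance: $408.72 annually
Municipal property tax: $6,002.88 annually
County property tax: $13,447.68 annually
Hazard insurance: $2,643.60 annually
Annual escrow total = $22,502.88
Base monthly escrow = $22,502.88 ÷ 12 = $1,875.24
Cushion = 2 × $1,875.24 = $3,750.48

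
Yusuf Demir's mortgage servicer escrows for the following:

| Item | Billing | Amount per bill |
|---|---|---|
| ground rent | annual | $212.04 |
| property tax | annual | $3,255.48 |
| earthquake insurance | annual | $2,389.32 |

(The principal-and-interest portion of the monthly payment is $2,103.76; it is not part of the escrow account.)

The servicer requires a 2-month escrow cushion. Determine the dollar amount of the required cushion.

$976.14

Ground rent = $212.04
Property tax = $3,255.48
Earthquake insurance = $2,389.32
Total per year = $5,856.84
Monthly escrow = $5,856.84 ÷ 12 = $488.07
Cushion = 2 × $488.07 = $976.14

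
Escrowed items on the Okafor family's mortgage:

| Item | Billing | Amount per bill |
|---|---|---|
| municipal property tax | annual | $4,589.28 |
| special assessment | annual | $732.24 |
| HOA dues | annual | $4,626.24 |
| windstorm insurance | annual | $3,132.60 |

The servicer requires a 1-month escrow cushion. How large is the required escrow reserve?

Municipal property tax = $4,589.28
Special assessment = $732.24
HOA dues = $4,626.24
Windstorm insurance = $3,132.60
Total annual escrow = $4,589.28 + $732.24 + $4,626.24 + $3,132.60 = $13,080.36
Base monthly escrow = $13,080.36 ÷ 12 = $1,090.03
Reserve = 1 × $1,090.03 = $1,090.03

$1,090.03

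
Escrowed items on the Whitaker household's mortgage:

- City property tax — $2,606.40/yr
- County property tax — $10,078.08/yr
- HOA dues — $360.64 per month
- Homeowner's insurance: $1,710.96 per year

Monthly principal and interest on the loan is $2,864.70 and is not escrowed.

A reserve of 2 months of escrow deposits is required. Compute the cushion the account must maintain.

$3,120.52

City property tax = $2,606.40/yr
County property tax = $10,078.08/yr
HOA dues = $360.64 × 12 = $4,327.68/yr
Homeowner's insurance = $1,710.96/yr
Yearly total = $2,606.40 + $10,078.08 + $4,327.68 + $1,710.96 = $18,723.12
Base monthly escrow = $18,723.12 / 12 = $1,560.26
Required cushion = 2 × $1,560.26 = $3,120.52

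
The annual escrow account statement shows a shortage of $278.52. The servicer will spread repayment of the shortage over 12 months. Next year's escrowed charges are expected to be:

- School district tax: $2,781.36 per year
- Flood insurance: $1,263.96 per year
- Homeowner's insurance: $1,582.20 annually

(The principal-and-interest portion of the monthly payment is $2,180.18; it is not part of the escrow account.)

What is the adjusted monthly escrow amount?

$492.17

School district tax: $2,781.36 annually
Flood insurance: $1,263.96 annually
Homeowner's insurance: $1,582.20 annually
Total annual escrow = $5,627.52
Base monthly escrow = $5,627.52 / 12 = $468.96
Shortage spread = $278.52 ÷ 12 = $23.21/mo
New monthly escrow = $468.96 + $23.21 = $492.17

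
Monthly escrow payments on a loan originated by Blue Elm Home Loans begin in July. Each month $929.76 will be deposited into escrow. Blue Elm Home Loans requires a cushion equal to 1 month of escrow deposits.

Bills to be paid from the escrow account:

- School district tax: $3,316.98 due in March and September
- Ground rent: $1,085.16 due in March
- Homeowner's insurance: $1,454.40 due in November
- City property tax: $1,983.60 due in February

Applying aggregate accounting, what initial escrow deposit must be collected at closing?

Cushion = 1 × $929.76 = $929.76
Trial balance (start $0, +$929.76 each month, − disbursements):
  Jul: +$929.76 → $929.76
  Aug: +$929.76 → $1,859.52
  Sep: +$929.76 − $3,316.98 → -$527.70
  Oct: +$929.76 → $402.06
  Nov: +$929.76 − $1,454.40 → -$122.58
  Dec: +$929.76 → $807.18
  Jan: +$929.76 → $1,736.94
  Feb: +$929.76 − $1,983.60 → $683.10
  Mar: +$929.76 − $4,402.14 → -$2,789.28
  Apr: +$929.76 → -$1,859.52
  May: +$929.76 → -$929.76
  Jun: +$929.76 → $0.00
Lowest trial balance = -$2,789.28 (Mar)
Initial deposit = cushion − low point = $929.76 − (-$2,789.28) = $3,719.04

$3,719.04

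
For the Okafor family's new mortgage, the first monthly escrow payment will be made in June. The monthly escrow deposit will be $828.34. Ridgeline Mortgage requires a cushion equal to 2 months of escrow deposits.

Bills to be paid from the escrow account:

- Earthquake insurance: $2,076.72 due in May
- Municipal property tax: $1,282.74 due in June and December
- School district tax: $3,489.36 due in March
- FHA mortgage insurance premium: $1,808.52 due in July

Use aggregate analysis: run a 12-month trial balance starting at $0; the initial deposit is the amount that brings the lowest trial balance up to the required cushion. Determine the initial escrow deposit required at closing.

Cushion = 2 × $828.34 = $1,656.68
Trial balance (start $0, +$828.34 each month, − disbursements):
  Jun: +$828.34 − $1,282.74 → -$454.40
  Jul: +$828.34 − $1,808.52 → -$1,434.58
  Aug: +$828.34 → -$606.24
  Sep: +$828.34 → $222.10
  Oct: +$828.34 → $1,050.44
  Nov: +$828.34 → $1,878.78
  Dec: +$828.34 − $1,282.74 → $1,424.38
  Jan: +$828.34 → $2,252.72
  Feb: +$828.34 → $3,081.06
  Mar: +$828.34 − $3,489.36 → $420.04
  Apr: +$828.34 → $1,248.38
  May: +$828.34 − $2,076.72 → $0.00
Lowest trial balance = -$1,434.58 (Jul)
Initial deposit = cushion − low point = $1,656.68 − (-$1,434.58) = $3,091.26

$3,091.26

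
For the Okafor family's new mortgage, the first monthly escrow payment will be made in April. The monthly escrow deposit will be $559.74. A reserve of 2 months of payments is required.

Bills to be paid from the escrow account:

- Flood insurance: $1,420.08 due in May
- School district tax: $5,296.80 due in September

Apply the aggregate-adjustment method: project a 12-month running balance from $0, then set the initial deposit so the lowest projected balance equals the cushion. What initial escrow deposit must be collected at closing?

$4,477.92

Cushion = 2 × $559.74 = $1,119.48
Trial balance (start $0, +$559.74 each month, − disbursements):
  Apr: +$559.74 → $559.74
  May: +$559.74 − $1,420.08 → -$300.60
  Jun: +$559.74 → $259.14
  Jul: +$559.74 → $818.88
  Aug: +$559.74 → $1,378.62
  Sep: +$559.74 − $5,296.80 → -$3,358.44
  Oct: +$559.74 → -$2,798.70
  Nov: +$559.74 → -$2,238.96
  Dec: +$559.74 → -$1,679.22
  Jan: +$559.74 → -$1,119.48
  Feb: +$559.74 → -$559.74
  Mar: +$559.74 → $0.00
Lowest trial balance = -$3,358.44 (Sep)
Initial deposit = cushion − low point = $1,119.48 − (-$3,358.44) = $4,477.92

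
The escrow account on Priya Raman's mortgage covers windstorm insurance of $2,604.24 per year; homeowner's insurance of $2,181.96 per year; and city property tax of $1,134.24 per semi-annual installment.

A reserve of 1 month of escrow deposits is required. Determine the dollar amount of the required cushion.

Windstorm insurance — $2,604.24 per year
Homeowner's insurance — $2,181.96 per year
City property tax — $1,134.24 × 2 = $2,268.48 per year
Total annual escrow = $2,604.24 + $2,181.96 + $2,268.48 = $7,054.68
Monthly escrow = $7,054.68 ÷ 12 = $587.89
Required cushion = 1 × $587.89 = $587.89

$587.89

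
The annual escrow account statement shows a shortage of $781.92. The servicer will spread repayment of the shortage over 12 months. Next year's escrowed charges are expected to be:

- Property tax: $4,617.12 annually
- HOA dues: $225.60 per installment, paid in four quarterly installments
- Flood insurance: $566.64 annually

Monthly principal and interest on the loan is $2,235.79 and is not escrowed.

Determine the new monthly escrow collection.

$572.34

Property tax = $4,617.12/yr
HOA dues = $225.60 × 4 = $902.40/yr
Flood insurance = $566.64/yr
Total per year = $4,617.12 + $902.40 + $566.64 = $6,086.16
Monthly = $6,086.16 / 12 = $507.18
Shortage per month = $781.92 / 12 = $65.16
New monthly escrow = $507.18 + $65.16 = $572.34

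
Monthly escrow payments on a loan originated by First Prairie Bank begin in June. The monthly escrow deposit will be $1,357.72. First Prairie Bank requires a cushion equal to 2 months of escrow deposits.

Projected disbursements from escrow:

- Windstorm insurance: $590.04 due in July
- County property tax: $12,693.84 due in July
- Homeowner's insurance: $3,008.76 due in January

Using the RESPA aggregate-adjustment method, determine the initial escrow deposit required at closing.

Cushion = 2 × $1,357.72 = $2,715.44
Trial balance (start $0, +$1,357.72 each month, − disbursements):
  Jun: +$1,357.72 → $1,357.72
  Jul: +$1,357.72 − $13,283.88 → -$10,568.44
  Aug: +$1,357.72 → -$9,210.72
  Sep: +$1,357.72 → -$7,853.00
  Oct: +$1,357.72 → -$6,495.28
  Nov: +$1,357.72 → -$5,137.56
  Dec: +$1,357.72 → -$3,779.84
  Jan: +$1,357.72 − $3,008.76 → -$5,430.88
  Feb: +$1,357.72 → -$4,073.16
  Mar: +$1,357.72 → -$2,715.44
  Apr: +$1,357.72 → -$1,357.72
  May: +$1,357.72 → $0.00
Lowest trial balance = -$10,568.44 (Jul)
Initial deposit = cushion − low point = $2,715.44 − (-$10,568.44) = $13,283.88

$13,283.88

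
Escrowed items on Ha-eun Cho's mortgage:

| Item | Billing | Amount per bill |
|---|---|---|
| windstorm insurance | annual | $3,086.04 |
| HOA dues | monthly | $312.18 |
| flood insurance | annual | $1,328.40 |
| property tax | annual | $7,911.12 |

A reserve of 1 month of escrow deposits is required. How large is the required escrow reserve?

$1,339.31

Windstorm insurance: $3,086.04
HOA dues: $312.18 × 12 = $3,746.16
Flood insurance: $1,328.40
Property tax: $7,911.12
Total per year = $3,086.04 + $3,746.16 + $1,328.40 + $7,911.12 = $16,071.72
Monthly escrow = $16,071.72 / 12 = $1,339.31
Required cushion = 1 × $1,339.31 = $1,339.31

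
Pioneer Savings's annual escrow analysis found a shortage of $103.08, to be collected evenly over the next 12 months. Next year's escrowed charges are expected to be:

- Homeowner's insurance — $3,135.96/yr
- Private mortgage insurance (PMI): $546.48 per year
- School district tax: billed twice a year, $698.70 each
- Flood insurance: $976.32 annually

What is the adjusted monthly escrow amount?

Homeowner's insurance: $3,135.96 annually
Private mortgage insurance (PMI): $546.48 annually
School district tax: $698.70 × 2 = $1,397.40 annually
Flood insurance: $976.32 annually
Total annual escrow = $3,135.96 + $546.48 + $1,397.40 + $976.32 = $6,056.16
Base monthly escrow = $6,056.16 ÷ 12 = $504.68
Monthly shortage recovery: $103.08 / 12 = $8.59
Adjusted monthly = $504.68 + $8.59 = $513.27

$513.27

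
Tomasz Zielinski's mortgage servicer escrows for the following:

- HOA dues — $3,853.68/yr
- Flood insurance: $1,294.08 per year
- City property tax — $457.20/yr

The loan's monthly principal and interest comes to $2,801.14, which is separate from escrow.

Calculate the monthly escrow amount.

$467.08

HOA dues: $3,853.68 per year
Flood insurance: $1,294.08 per year
City property tax: $457.20 per year
Combined annual = $3,853.68 + $1,294.08 + $457.20 = $5,604.96
Monthly escrow = $5,604.96 / 12 = $467.08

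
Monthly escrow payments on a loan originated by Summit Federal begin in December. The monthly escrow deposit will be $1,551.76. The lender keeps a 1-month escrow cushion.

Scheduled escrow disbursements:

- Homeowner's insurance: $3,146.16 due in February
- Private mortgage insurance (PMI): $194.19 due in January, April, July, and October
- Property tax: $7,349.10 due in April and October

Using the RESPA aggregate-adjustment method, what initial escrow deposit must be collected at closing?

$4,676.60

Cushion = 1 × $1,551.76 = $1,551.76
Trial balance (start $0, +$1,551.76 each month, − disbursements):
  Dec: +$1,551.76 → $1,551.76
  Jan: +$1,551.76 − $194.19 → $2,909.33
  Feb: +$1,551.76 − $3,146.16 → $1,314.93
  Mar: +$1,551.76 → $2,866.69
  Apr: +$1,551.76 − $7,543.29 → -$3,124.84
  May: +$1,551.76 → -$1,573.08
  Jun: +$1,551.76 → -$21.32
  Jul: +$1,551.76 − $194.19 → $1,336.25
  Aug: +$1,551.76 → $2,888.01
  Sep: +$1,551.76 → $4,439.77
  Oct: +$1,551.76 − $7,543.29 → -$1,551.76
  Nov: +$1,551.76 → $0.00
Lowest trial balance = -$3,124.84 (Apr)
Initial deposit = cushion − low point = $1,551.76 − (-$3,124.84) = $4,676.60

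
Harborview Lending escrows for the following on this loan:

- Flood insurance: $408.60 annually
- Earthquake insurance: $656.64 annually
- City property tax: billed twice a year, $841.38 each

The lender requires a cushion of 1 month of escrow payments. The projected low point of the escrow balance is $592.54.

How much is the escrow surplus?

Flood insurance = $408.60 per year
Earthquake insurance = $656.64 per year
City property tax = $841.38 × 2 = $1,682.76 per year
Total annual escrow = $408.60 + $656.64 + $1,682.76 = $2,748.00
Per month = $2,748.00 ÷ 12 = $229.00
Cushion = 1 × $229.00 = $229.00
Surplus = $592.54 − $229.00 = $363.54

$363.54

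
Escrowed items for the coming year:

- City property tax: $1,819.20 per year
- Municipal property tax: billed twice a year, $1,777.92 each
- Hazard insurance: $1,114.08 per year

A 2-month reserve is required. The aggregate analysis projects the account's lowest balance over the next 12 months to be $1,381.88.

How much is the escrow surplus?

City property tax — $1,819.20 per year
Municipal property tax — $1,777.92 × 2 = $3,555.84 per year
Hazard insurance — $1,114.08 per year
Combined annual = $6,489.12
Monthly escrow = $6,489.12 ÷ 12 = $540.76
Cushion = 2 × $540.76 = $1,081.52
Excess over cushion: $1,381.88 − $1,081.52 = $300.36

$300.36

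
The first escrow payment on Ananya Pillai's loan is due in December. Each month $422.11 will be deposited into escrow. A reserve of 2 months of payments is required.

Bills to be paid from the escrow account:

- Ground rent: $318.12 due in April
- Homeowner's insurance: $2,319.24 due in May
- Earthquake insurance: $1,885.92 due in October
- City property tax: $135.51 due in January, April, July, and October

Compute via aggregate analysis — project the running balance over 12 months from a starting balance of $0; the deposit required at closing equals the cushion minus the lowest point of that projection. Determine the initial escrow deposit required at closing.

Cushion = 2 × $422.11 = $844.22
Trial balance (start $0, +$422.11 each month, − disbursements):
  Dec: +$422.11 → $422.11
  Jan: +$422.11 − $135.51 → $708.71
  Feb: +$422.11 → $1,130.82
  Mar: +$422.11 → $1,552.93
  Apr: +$422.11 − $453.63 → $1,521.41
  May: +$422.11 − $2,319.24 → -$375.72
  Jun: +$422.11 → $46.39
  Jul: +$422.11 − $135.51 → $332.99
  Aug: +$422.11 → $755.10
  Sep: +$422.11 → $1,177.21
  Oct: +$422.11 − $2,021.43 → -$422.11
  Nov: +$422.11 → $0.00
Lowest trial balance = -$422.11 (Oct)
Initial deposit = cushion − low point = $844.22 − (-$422.11) = $1,266.33

$1,266.33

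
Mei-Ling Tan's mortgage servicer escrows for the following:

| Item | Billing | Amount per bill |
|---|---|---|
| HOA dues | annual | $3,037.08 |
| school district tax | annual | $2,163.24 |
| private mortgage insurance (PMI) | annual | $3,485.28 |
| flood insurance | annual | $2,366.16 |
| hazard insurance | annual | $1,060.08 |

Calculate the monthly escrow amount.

$1,009.32

HOA dues = $3,037.08
School district tax = $2,163.24
Private mortgage insurance (PMI) = $3,485.28
Flood insurance = $2,366.16
Hazard insurance = $1,060.08
Annual escrow total = $3,037.08 + $2,163.24 + $3,485.28 + $2,366.16 + $1,060.08 = $12,111.84
Monthly escrow = $12,111.84 ÷ 12 = $1,009.32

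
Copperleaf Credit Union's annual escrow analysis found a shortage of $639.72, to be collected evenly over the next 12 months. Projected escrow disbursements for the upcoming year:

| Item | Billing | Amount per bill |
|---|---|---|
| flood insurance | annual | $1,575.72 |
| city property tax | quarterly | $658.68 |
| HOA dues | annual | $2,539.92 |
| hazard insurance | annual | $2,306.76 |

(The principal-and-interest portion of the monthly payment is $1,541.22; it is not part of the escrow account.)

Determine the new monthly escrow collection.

$808.07

Flood insurance — $1,575.72 annually
City property tax — $658.68 × 4 = $2,634.72 annually
HOA dues — $2,539.92 annually
Hazard insurance — $2,306.76 annually
Total per year = $9,057.12
Monthly escrow = $9,057.12 ÷ 12 = $754.76
Monthly shortage recovery: $639.72 / 12 = $53.31
New monthly escrow = $754.76 + $53.31 = $808.07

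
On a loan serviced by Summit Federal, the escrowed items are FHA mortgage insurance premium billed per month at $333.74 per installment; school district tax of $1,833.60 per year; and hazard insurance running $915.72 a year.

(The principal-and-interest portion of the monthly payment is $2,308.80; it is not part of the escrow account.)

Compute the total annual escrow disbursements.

$6,754.20

FHA mortgage insurance premium: $333.74 × 12 = $4,004.88 per year
School district tax: $1,833.60 per year
Hazard insurance: $915.72 per year
Total per year = $4,004.88 + $1,833.60 + $915.72 = $6,754.20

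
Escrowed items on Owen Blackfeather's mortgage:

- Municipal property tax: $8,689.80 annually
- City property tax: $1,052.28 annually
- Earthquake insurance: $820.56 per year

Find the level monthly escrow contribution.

$880.22

Municipal property tax: $8,689.80
City property tax: $1,052.28
Earthquake insurance: $820.56
Annual escrow total = $8,689.80 + $1,052.28 + $820.56 = $10,562.64
Per month = $10,562.64 ÷ 12 = $880.22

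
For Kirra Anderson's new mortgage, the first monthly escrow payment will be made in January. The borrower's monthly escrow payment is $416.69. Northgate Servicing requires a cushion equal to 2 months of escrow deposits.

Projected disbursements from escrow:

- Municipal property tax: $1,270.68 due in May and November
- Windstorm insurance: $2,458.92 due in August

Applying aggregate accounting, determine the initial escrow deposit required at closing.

$1,250.07

Cushion = 2 × $416.69 = $833.38
Trial balance (start $0, +$416.69 each month, − disbursements):
  Jan: +$416.69 → $416.69
  Feb: +$416.69 → $833.38
  Mar: +$416.69 → $1,250.07
  Apr: +$416.69 → $1,666.76
  May: +$416.69 − $1,270.68 → $812.77
  Jun: +$416.69 → $1,229.46
  Jul: +$416.69 → $1,646.15
  Aug: +$416.69 − $2,458.92 → -$396.08
  Sep: +$416.69 → $20.61
  Oct: +$416.69 → $437.30
  Nov: +$416.69 − $1,270.68 → -$416.69
  Dec: +$416.69 → $0.00
Lowest trial balance = -$416.69 (Nov)
Initial deposit = cushion − low point = $833.38 − (-$416.69) = $1,250.07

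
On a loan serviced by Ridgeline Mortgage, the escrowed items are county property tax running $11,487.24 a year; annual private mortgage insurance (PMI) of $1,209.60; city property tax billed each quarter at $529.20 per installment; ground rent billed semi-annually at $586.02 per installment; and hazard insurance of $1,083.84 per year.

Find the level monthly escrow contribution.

County property tax: $11,487.24 per year
Private mortgage insurance (PMI): $1,209.60 per year
City property tax: $529.20 × 4 = $2,116.80 per year
Ground rent: $586.02 × 2 = $1,172.04 per year
Hazard insurance: $1,083.84 per year
Yearly total = $17,069.52
Monthly = $17,069.52 ÷ 12 = $1,422.46

$1,422.46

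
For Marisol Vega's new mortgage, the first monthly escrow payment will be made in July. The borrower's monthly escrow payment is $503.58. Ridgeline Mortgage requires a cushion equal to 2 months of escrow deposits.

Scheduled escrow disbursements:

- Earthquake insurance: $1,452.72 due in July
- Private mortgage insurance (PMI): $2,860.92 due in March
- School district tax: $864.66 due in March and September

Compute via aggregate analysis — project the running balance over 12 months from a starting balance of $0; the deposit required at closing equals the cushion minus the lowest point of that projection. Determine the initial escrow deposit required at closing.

$2,517.90

Cushion = 2 × $503.58 = $1,007.16
Trial balance (start $0, +$503.58 each month, − disbursements):
  Jul: +$503.58 − $1,452.72 → -$949.14
  Aug: +$503.58 → -$445.56
  Sep: +$503.58 − $864.66 → -$806.64
  Oct: +$503.58 → -$303.06
  Nov: +$503.58 → $200.52
  Dec: +$503.58 → $704.10
  Jan: +$503.58 → $1,207.68
  Feb: +$503.58 → $1,711.26
  Mar: +$503.58 − $3,725.58 → -$1,510.74
  Apr: +$503.58 → -$1,007.16
  May: +$503.58 → -$503.58
  Jun: +$503.58 → $0.00
Lowest trial balance = -$1,510.74 (Mar)
Initial deposit = cushion − low point = $1,007.16 − (-$1,510.74) = $2,517.90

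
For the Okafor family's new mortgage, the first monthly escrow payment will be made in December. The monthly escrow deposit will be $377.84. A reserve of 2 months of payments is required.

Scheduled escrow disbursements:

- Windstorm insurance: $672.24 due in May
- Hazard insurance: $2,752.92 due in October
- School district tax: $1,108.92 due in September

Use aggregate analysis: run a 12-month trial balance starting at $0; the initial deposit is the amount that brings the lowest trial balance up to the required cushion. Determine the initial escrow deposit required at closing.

$1,133.52

Cushion = 2 × $377.84 = $755.68
Trial balance (start $0, +$377.84 each month, − disbursements):
  Dec: +$377.84 → $377.84
  Jan: +$377.84 → $755.68
  Feb: +$377.84 → $1,133.52
  Mar: +$377.84 → $1,511.36
  Apr: +$377.84 → $1,889.20
  May: +$377.84 − $672.24 → $1,594.80
  Jun: +$377.84 → $1,972.64
  Jul: +$377.84 → $2,350.48
  Aug: +$377.84 → $2,728.32
  Sep: +$377.84 − $1,108.92 → $1,997.24
  Oct: +$377.84 − $2,752.92 → -$377.84
  Nov: +$377.84 → $0.00
Lowest trial balance = -$377.84 (Oct)
Initial deposit = cushion − low point = $755.68 − (-$377.84) = $1,133.52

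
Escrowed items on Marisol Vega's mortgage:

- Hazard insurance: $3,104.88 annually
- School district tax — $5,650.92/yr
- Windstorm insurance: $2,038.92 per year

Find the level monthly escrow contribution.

$899.56

Hazard insurance — $3,104.88
School district tax — $5,650.92
Windstorm insurance — $2,038.92
Total annual escrow = $3,104.88 + $5,650.92 + $2,038.92 = $10,794.72
Monthly escrow = $10,794.72 / 12 = $899.56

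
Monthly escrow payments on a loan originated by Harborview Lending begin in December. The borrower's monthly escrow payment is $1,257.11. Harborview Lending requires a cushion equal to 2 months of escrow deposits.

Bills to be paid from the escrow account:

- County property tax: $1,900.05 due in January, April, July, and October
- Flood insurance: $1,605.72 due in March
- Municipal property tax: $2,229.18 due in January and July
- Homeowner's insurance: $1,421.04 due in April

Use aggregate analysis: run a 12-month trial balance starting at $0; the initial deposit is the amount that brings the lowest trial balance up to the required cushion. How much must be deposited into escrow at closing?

$5,642.61

Cushion = 2 × $1,257.11 = $2,514.22
Trial balance (start $0, +$1,257.11 each month, − disbursements):
  Dec: +$1,257.11 → $1,257.11
  Jan: +$1,257.11 − $4,129.23 → -$1,615.01
  Feb: +$1,257.11 → -$357.90
  Mar: +$1,257.11 − $1,605.72 → -$706.51
  Apr: +$1,257.11 − $3,321.09 → -$2,770.49
  May: +$1,257.11 → -$1,513.38
  Jun: +$1,257.11 → -$256.27
  Jul: +$1,257.11 − $4,129.23 → -$3,128.39
  Aug: +$1,257.11 → -$1,871.28
  Sep: +$1,257.11 → -$614.17
  Oct: +$1,257.11 − $1,900.05 → -$1,257.11
  Nov: +$1,257.11 → $0.00
Lowest trial balance = -$3,128.39 (Jul)
Initial deposit = cushion − low point = $2,514.22 − (-$3,128.39) = $5,642.61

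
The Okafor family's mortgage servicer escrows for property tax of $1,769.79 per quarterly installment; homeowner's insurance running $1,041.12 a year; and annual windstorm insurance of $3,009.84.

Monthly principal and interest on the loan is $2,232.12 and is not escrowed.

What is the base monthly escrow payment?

$927.51

Property tax: $1,769.79 × 4 = $7,079.16 per year
Homeowner's insurance: $1,041.12 per year
Windstorm insurance: $3,009.84 per year
Combined annual = $11,130.12
Base monthly escrow = $11,130.12 / 12 = $927.51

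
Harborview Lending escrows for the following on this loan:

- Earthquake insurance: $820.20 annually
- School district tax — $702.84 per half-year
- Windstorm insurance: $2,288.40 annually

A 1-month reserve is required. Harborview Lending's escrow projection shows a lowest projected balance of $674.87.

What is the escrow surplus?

$298.68

Earthquake insurance: $820.20 per year
School district tax: $702.84 × 2 = $1,405.68 per year
Windstorm insurance: $2,288.40 per year
Combined annual = $820.20 + $1,405.68 + $2,288.40 = $4,514.28
Per month = $4,514.28 ÷ 12 = $376.19
Required reserve = 1 × $376.19 = $376.19
Surplus = $674.87 − $376.19 = $298.68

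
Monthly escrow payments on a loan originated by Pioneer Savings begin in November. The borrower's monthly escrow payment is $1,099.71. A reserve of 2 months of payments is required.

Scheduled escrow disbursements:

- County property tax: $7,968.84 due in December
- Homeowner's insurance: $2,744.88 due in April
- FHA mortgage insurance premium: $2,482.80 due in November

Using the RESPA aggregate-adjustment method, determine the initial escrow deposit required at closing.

$10,451.64

Cushion = 2 × $1,099.71 = $2,199.42
Trial balance (start $0, +$1,099.71 each month, − disbursements):
  Nov: +$1,099.71 − $2,482.80 → -$1,383.09
  Dec: +$1,099.71 − $7,968.84 → -$8,252.22
  Jan: +$1,099.71 → -$7,152.51
  Feb: +$1,099.71 → -$6,052.80
  Mar: +$1,099.71 → -$4,953.09
  Apr: +$1,099.71 − $2,744.88 → -$6,598.26
  May: +$1,099.71 → -$5,498.55
  Jun: +$1,099.71 → -$4,398.84
  Jul: +$1,099.71 → -$3,299.13
  Aug: +$1,099.71 → -$2,199.42
  Sep: +$1,099.71 → -$1,099.71
  Oct: +$1,099.71 → $0.00
Lowest trial balance = -$8,252.22 (Dec)
Initial deposit = cushion − low point = $2,199.42 − (-$8,252.22) = $10,451.64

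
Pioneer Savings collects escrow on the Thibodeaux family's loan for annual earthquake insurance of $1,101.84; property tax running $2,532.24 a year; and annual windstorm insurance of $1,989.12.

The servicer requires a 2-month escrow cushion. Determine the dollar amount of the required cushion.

Earthquake insurance — $1,101.84/yr
Property tax — $2,532.24/yr
Windstorm insurance — $1,989.12/yr
Total per year = $5,623.20
Monthly = $5,623.20 ÷ 12 = $468.60
Cushion = 2 × $468.60 = $937.20

$937.20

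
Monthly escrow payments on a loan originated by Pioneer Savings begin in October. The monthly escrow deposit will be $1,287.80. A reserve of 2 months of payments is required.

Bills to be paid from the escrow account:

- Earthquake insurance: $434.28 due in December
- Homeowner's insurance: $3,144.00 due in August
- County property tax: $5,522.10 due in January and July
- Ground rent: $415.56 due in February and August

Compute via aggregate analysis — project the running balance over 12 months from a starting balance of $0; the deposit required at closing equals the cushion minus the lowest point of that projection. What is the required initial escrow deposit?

Cushion = 2 × $1,287.80 = $2,575.60
Trial balance (start $0, +$1,287.80 each month, − disbursements):
  Oct: +$1,287.80 → $1,287.80
  Nov: +$1,287.80 → $2,575.60
  Dec: +$1,287.80 − $434.28 → $3,429.12
  Jan: +$1,287.80 − $5,522.10 → -$805.18
  Feb: +$1,287.80 − $415.56 → $67.06
  Mar: +$1,287.80 → $1,354.86
  Apr: +$1,287.80 → $2,642.66
  May: +$1,287.80 → $3,930.46
  Jun: +$1,287.80 → $5,218.26
  Jul: +$1,287.80 − $5,522.10 → $983.96
  Aug: +$1,287.80 − $3,559.56 → -$1,287.80
  Sep: +$1,287.80 → $0.00
Lowest trial balance = -$1,287.80 (Aug)
Initial deposit = cushion − low point = $2,575.60 − (-$1,287.80) = $3,863.40

$3,863.40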